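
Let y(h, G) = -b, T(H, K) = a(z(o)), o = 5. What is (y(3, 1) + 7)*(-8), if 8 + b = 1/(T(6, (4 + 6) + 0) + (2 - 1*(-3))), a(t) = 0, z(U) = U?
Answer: -592/5 ≈ -118.40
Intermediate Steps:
T(H, K) = 0
b = -39/5 (b = -8 + 1/(0 + (2 - 1*(-3))) = -8 + 1/(0 + (2 + 3)) = -8 + 1/(0 + 5) = -8 + 1/5 = -39/5 ≈ -7.8000)
y(h, G) = 39/5 (y(h, G) = -1*(-39/5) = 39/5)
(y(3, 1) + 7)*(-8) = (39/5 + 7)*(-8) = (74/5)*(-8) = -592/5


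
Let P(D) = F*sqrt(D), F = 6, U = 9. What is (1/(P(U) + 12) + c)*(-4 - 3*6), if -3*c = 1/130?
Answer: -44/65 ≈ -0.67692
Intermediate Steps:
P(D) = 6*sqrt(D)
c = -1/390 (c = -1/3/130 = -1/3*1/130 = -1/390 ≈ -0.0025641)
(1/(P(U) + 12) + c)*(-4 - 3*6) = (1/(6*sqrt(9) + 12) - 1/390)*(-4 - 3*6) = (1/(6*3 + 12) - 1/390)*(-4 - 18) = (1/(18 + 12) - 1/390)*(-22) = (1/30 - 1/390)*(-22) = (2/65)*(-22) = -44/65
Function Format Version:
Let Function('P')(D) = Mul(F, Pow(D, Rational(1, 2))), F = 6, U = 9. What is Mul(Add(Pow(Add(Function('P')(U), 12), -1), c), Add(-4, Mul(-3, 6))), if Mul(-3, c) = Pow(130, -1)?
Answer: Rational(-44, 65) ≈ -0.67692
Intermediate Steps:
Function('P')(D) = Mul(6, Pow(D, Rational(1, 2)))
c = Rational(-1, 390) (c = Mul(Rational(-1, 3), Pow(130, -1)) = Mul(Rational(-1, 3), Rational(1, 130)) = Rational(-1, 390) ≈ -0.0025641)
Mul(Add(Pow(Add(Function('P')(U), 12), -1), c), Add(-4, Mul(-3, 6))) = Mul(Add(Pow(Add(Mul(6, Pow(9, Rational(1, 2))), 12), -1), Rational(-1, 390)), Add(-4, Mul(-3, 6))) = Mul(Add(Pow(Add(Mul(6, 3), 12), -1), Rational(-1, 390)), Add(-4, -18)) = Mul(Add(Pow(Add(18, 12), -1), Rational(-1, 390)), -22) = Mul(Add(Pow(30, -1), Rational(-1, 390)), -22) = Mul(Add(Rational(1, 30), Rational(-1, 390)), -22) = Mul(Rational(2, 65), -22) = Rational(-44, 65)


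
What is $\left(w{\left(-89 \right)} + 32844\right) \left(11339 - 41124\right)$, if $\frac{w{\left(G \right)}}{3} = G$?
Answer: $-970305945$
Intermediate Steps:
$w{\left(G \right)} = 3 G$
$\left(w{\left(-89 \right)} + 32844\right) \left(11339 - 41124\right) = \left(3 \left(-89\right) + 32844\right) \left(11339 - 41124\right) = \left(-267 + 32844\right) \left(-29785\right) = 32577 \left(-29785\right) = -970305945$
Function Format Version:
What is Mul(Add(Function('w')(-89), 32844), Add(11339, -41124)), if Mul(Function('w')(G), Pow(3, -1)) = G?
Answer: -970305945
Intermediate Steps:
Function('w')(G) = Mul(3, G)
Mul(Add(Function('w')(-89), 32844), Add(11339, -41124)) = Mul(Add(Mul(3, -89), 32844), Add(11339, -41124)) = Mul(Add(-267, 32844), -29785) = Mul(32577, -29785) = -970305945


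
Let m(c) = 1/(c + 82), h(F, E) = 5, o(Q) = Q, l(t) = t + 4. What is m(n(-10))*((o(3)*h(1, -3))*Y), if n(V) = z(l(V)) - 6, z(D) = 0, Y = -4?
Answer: -15/19 ≈ -0.78947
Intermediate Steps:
l(t) = 4 + t
n(V) = -6 (n(V) = 0 - 6 = -6)
m(c) = 1/(82 + c)
m(n(-10))*((o(3)*h(1, -3))*Y) = ((3*5)*(-4))/(82 - 6) = (15*(-4))/76 = (1/76)*(-60) = -15/19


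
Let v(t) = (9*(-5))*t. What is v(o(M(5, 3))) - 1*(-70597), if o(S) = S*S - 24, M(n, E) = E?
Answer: 71272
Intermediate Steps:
o(S) = -24 + S² (o(S) = S² - 24 = -24 + S²)
v(t) = -45*t
v(o(M(5, 3))) - 1*(-70597) = -45*(-24 + 3²) - 1*(-70597) = -45*(-24 + 9) + 70597 = -45*(-15) + 70597 = 675 + 70597 = 71272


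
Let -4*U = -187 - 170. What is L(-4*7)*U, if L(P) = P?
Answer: -2499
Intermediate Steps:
U = 357/4 (U = -(-187 - 170)/4 = -¼*(-357) = 357/4 ≈ 89.250)
L(-4*7)*U = -4*7*(357/4) = -28*357/4 = -2499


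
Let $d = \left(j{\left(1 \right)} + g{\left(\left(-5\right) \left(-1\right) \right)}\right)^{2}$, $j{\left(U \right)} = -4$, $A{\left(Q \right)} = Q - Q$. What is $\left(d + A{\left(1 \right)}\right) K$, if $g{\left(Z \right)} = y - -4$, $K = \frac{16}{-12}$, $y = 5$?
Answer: $- \frac{100}{3} \approx -33.333$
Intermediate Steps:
$A{\left(Q \right)} = 0$
$K = - \frac{4}{3}$ ($K = 16 \left(- \frac{1}{12}\right) = - \frac{4}{3} \approx -1.3333$)
$g{\left(Z \right)} = 9$ ($g{\left(Z \right)} = 5 - -4 = 5 + 4 = 9$)
$d = 25$ ($d = \left(-4 + 9\right)^{2} = 5^{2} = 25$)
$\left(d + A{\left(1 \right)}\right) K = \left(25 + 0\right) \left(- \frac{4}{3}\right) = 25 \left(- \frac{4}{3}\right) = - \frac{100}{3}$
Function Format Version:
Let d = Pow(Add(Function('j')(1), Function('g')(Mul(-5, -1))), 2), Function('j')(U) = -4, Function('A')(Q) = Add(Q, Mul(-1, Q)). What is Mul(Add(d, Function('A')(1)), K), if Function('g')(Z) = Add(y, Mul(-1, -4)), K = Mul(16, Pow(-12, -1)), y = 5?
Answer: Rational(-100, 3) ≈ -33.333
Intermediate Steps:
Function('A')(Q) = 0
K = Rational(-4, 3) (K = Mul(16, Rational(-1, 12)) = Rational(-4, 3) ≈ -1.3333)
Function('g')(Z) = 9 (Function('g')(Z) = Add(5, Mul(-1, -4)) = Add(5, 4) = 9)
d = 25 (d = Pow(Add(-4, 9), 2) = Pow(5, 2) = 25)
Mul(Add(d, Function('A')(1)), K) = Mul(Add(25, 0), Rational(-4, 3)) = Mul(25, Rational(-4, 3)) = Rational(-100, 3)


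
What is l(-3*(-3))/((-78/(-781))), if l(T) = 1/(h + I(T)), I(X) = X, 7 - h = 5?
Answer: 71/78 ≈ 0.91026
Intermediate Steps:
h = 2 (h = 7 - 1*5 = 7 - 5 = 2)
l(T) = 1/(2 + T)
l(-3*(-3))/((-78/(-781))) = 1/((2 - 3*(-3))*((-78/(-781)))) = 1/((2 + 9)*((-78*(-1/781)))) = 1/(11*(78/781)) = (1/11)*(781/78) = 71/78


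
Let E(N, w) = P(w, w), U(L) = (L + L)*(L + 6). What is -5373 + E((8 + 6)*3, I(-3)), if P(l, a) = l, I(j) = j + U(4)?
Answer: -5296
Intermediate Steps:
U(L) = 2*L*(6 + L) (U(L) = (2*L)*(6 + L) = 2*L*(6 + L))
I(j) = 80 + j (I(j) = j + 2*4*(6 + 4) = j + 2*4*10 = j + 80 = 80 + j)
E(N, w) = w
-5373 + E((8 + 6)*3, I(-3)) = -5373 + (80 - 3) = -5373 + 77 = -5296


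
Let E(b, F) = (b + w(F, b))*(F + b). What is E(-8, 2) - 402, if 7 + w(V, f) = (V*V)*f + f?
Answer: -72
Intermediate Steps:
w(V, f) = -7 + f + f*V² (w(V, f) = -7 + ((V*V)*f + f) = -7 + (V²*f + f) = -7 + (f*V² + f) = -7 + (f + f*V²) = -7 + f + f*V²)
E(b, F) = (F + b)*(-7 + 2*b + b*F²) (E(b, F) = (b + (-7 + b + b*F²))*(F + b) = (-7 + 2*b + b*F²)*(F + b) = (F + b)*(-7 + 2*b + b*F²))
E(-8, 2) - 402 = ((-8)² + 2*(-8) + 2*(-7 - 8 - 8*2²) - 8*(-7 - 8 - 8*2²)) - 402 = (64 - 16 + 2*(-7 - 8 - 8*4) - 8*(-7 - 8 - 8*4)) - 402 = (64 - 16 + 2*(-7 - 8 - 32) - 8*(-7 - 8 - 32)) - 402 = (64 - 16 + 2*(-47) - 8*(-47)) - 402 = (64 - 16 - 94 + 376) - 402 = 330 - 402 = -72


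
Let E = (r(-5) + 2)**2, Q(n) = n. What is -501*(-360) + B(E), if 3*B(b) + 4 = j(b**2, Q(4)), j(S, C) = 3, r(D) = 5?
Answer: 541079/3 ≈ 1.8036e+5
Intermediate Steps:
E = 49 (E = (5 + 2)**2 = 7**2 = 49)
B(b) = -1/3 (B(b) = -4/3 + (1/3)*3 = -4/3 + 1 = -1/3)
-501*(-360) + B(E) = -501*(-360) - 1/3 = 180360 - 1/3 = 541079/3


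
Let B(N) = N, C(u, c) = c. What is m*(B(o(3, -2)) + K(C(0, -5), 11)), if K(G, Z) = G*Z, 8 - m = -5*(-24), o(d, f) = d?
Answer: 5824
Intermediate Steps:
m = -112 (m = 8 - (-5)*(-24) = 8 - 1*120 = 8 - 120 = -112)
m*(B(o(3, -2)) + K(C(0, -5), 11)) = -112*(3 - 5*11) = -112*(3 - 55) = -112*(-52) = 5824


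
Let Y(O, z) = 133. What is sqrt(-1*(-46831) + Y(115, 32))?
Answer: 2*sqrt(11741) ≈ 216.71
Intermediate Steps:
sqrt(-1*(-46831) + Y(115, 32)) = sqrt(-1*(-46831) + 133) = sqrt(46831 + 133) = sqrt(46964) = 2*sqrt(11741)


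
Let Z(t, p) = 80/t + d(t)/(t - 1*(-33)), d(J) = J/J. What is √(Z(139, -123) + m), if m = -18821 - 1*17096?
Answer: I*√5132388558049/11954 ≈ 189.52*I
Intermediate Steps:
d(J) = 1
Z(t, p) = 1/(33 + t) + 80/t (Z(t, p) = 80/t + 1/(t - 1*(-33)) = 80/t + 1/(t + 33) = 80/t + 1/(33 + t) = 1/(33 + t) + 80/t)
m = -35917 (m = -18821 - 17096 = -35917)
√(Z(139, -123) + m) = √(3*(880 + 27*139)/(139*(33 + 139)) - 35917) = √(3*(1/139)*(880 + 3753)/172 - 35917) = √(3*(1/139)*(1/172)*4633 - 35917) = √(13899/23908 - 35917) = √(-858689737/23908) = I*√5132388558049/11954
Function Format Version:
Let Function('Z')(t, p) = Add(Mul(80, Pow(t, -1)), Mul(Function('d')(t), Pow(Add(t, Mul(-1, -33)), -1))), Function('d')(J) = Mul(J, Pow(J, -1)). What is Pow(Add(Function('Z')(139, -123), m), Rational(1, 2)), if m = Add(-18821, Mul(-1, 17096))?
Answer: Mul(Rational(1, 11954), I, Pow(5132388558049, Rational(1, 2))) ≈ Mul(189.52, I)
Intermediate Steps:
Function('d')(J) = 1
Function('Z')(t, p) = Add(Pow(Add(33, t), -1), Mul(80, Pow(t, -1))) (Function('Z')(t, p) = Add(Mul(80, Pow(t, -1)), Mul(1, Pow(Add(t, Mul(-1, -33)), -1))) = Add(Mul(80, Pow(t, -1)), Mul(1, Pow(Add(t, 33), -1))) = Add(Mul(80, Pow(t, -1)), Mul(1, Pow(Add(33, t), -1))) = Add(Mul(80, Pow(t, -1)), Pow(Add(33, t), -1)) = Add(Pow(Add(33, t), -1), Mul(80, Pow(t, -1))))
m = -35917 (m = Add(-18821, -17096) = -35917)
Pow(Add(Function('Z')(139, -123), m), Rational(1, 2)) = Pow(Add(Mul(3, Pow(139, -1), Pow(Add(33, 139), -1), Add(880, Mul(27, 139))), -35917), Rational(1, 2)) = Pow(Add(Mul(3, Rational(1, 139), Pow(172, -1), Add(880, 3753)), -35917), Rational(1, 2)) = Pow(Add(Mul(3, Rational(1, 139), Rational(1, 172), 4633), -35917), Rational(1, 2)) = Pow(Add(Rational(13899, 23908), -35917), Rational(1, 2)) = Pow(Rational(-858689737, 23908), Rational(1, 2)) = Mul(Rational(1, 11954), I, Pow(5132388558049, Rational(1, 2)))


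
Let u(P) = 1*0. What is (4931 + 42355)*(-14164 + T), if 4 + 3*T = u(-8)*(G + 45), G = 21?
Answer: -669821952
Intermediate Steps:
u(P) = 0
T = -4/3 (T = -4/3 + (0*(21 + 45))/3 = -4/3 + (0*66)/3 = -4/3 + (⅓)*0 = -4/3 + 0 = -4/3 ≈ -1.3333)
(4931 + 42355)*(-14164 + T) = (4931 + 42355)*(-14164 - 4/3) = 47286*(-42496/3) = -669821952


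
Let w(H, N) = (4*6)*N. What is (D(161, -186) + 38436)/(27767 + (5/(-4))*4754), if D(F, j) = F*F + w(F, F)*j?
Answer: -1308694/43649 ≈ -29.982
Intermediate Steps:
w(H, N) = 24*N
D(F, j) = F**2 + 24*F*j (D(F, j) = F*F + (24*F)*j = F**2 + 24*F*j)
(D(161, -186) + 38436)/(27767 + (5/(-4))*4754) = (161*(161 + 24*(-186)) + 38436)/(27767 + (5/(-4))*4754) = (161*(161 - 4464) + 38436)/(27767 + (5*(-1/4))*4754) = (161*(-4303) + 38436)/(27767 - 5/4*4754) = (-692783 + 38436)/(27767 - 11885/2) = -654347/43649/2 = -654347*2/43649 = -1308694/43649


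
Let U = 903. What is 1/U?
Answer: 1/903 ≈ 0.0011074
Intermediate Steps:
1/U = 1/903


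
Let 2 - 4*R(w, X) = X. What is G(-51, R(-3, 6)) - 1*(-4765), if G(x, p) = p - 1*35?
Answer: 4729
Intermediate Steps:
R(w, X) = 1/2 - X/4
G(x, p) = -35 + p (G(x, p) = p - 35 = -35 + p)
G(-51, R(-3, 6)) - 1*(-4765) = (-35 + (1/2 - 1/4*6)) - 1*(-4765) = (-35 + (1/2 - 3/2)) + 4765 = (-35 - 1) + 4765 = -36 + 4765 = 4729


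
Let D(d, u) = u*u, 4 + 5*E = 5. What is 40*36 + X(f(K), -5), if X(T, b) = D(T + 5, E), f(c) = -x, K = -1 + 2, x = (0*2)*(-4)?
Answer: 36001/25 ≈ 1440.0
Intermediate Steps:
x = 0 (x = 0*(-4) = 0)
E = 1/5 (E = -4/5 + (1/5)*5 = -4/5 + 1 = 1/5 ≈ 0.20000)
K = 1
D(d, u) = u**2
f(c) = 0 (f(c) = -1*0 = 0)
X(T, b) = 1/25 (X(T, b) = (1/5)**2 = 1/25)
40*36 + X(f(K), -5) = 40*36 + 1/25 = 1440 + 1/25 = 36001/25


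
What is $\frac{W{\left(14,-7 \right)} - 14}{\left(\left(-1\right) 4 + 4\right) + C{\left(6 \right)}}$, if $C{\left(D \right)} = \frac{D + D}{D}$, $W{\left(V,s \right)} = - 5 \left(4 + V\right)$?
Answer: $-52$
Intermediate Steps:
$W{\left(V,s \right)} = -20 - 5 V$
$C{\left(D \right)} = 2$ ($C{\left(D \right)} = \frac{2 D}{D} = 2$)
$\frac{W{\left(14,-7 \right)} - 14}{\left(\left(-1\right) 4 + 4\right) + C{\left(6 \right)}} = \frac{\left(-20 - 70\right) - 14}{\left(\left(-1\right) 4 + 4\right) + 2} = \frac{\left(-20 - 70\right) - 14}{\left(-4 + 4\right) + 2} = \frac{-90 - 14}{0 + 2} = - \frac{104}{2} = \left(-104\right) \frac{1}{2} = -52$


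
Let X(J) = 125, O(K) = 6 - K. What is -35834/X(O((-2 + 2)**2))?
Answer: -35834/125 ≈ -286.67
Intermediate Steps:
-35834/X(O((-2 + 2)**2)) = -35834/125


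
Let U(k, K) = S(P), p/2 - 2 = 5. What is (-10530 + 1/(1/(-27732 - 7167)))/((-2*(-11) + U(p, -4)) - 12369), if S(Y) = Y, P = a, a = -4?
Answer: 15143/4117 ≈ 3.6782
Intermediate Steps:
p = 14 (p = 4 + 2*5 = 4 + 10 = 14)
P = -4
U(k, K) = -4
(-10530 + 1/(1/(-27732 - 7167)))/((-2*(-11) + U(p, -4)) - 12369) = (-10530 + 1/(1/(-27732 - 7167)))/((-2*(-11) - 4) - 12369) = (-10530 + 1/(1/(-34899)))/((22 - 4) - 12369) = (-10530 + 1/(-1/34899))/(18 - 12369) = (-10530 - 34899)/(-12351) = -45429*(-1/12351) = 15143/4117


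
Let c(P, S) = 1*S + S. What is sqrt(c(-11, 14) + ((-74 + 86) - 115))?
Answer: 5*I*sqrt(3) ≈ 8.6602*I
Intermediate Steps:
c(P, S) = 2*S (c(P, S) = S + S = 2*S)
sqrt(c(-11, 14) + ((-74 + 86) - 115)) = sqrt(2*14 + ((-74 + 86) - 115)) = sqrt(28 + (12 - 115)) = sqrt(28 - 103) = sqrt(-75) = 5*I*sqrt(3)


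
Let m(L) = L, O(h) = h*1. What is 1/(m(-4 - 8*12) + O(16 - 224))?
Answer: -1/308 ≈ -0.0032468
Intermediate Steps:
O(h) = h
1/(m(-4 - 8*12) + O(16 - 224)) = 1/((-4 - 8*12) + (16 - 224)) = 1/((-4 - 96) - 208) = 1/(-100 - 208) = 1/(-308) = -1/308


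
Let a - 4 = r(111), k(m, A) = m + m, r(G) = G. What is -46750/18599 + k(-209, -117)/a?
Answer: -13150632/2138885 ≈ -6.1484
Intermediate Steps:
k(m, A) = 2*m
a = 115 (a = 4 + 111 = 115)
-46750/18599 + k(-209, -117)/a = -46750/18599 + (2*(-209))/115 = -46750*1/18599 - 418*1/115 = -46750/18599 - 418/115 = -13150632/2138885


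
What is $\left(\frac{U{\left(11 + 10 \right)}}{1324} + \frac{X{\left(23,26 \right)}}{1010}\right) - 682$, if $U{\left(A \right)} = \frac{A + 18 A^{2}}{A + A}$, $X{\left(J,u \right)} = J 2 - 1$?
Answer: $- \frac{182349341}{267448} \approx -681.81$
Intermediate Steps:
$X{\left(J,u \right)} = -1 + 2 J$ ($X{\left(J,u \right)} = 2 J - 1 = -1 + 2 J$)
$U{\left(A \right)} = \frac{A + 18 A^{2}}{2 A}$
$\left(\frac{U{\left(11 + 10 \right)}}{1324} + \frac{X{\left(23,26 \right)}}{1010}\right) - 682 = \left(\frac{\frac{1}{2} + 9 \left(11 + 10\right)}{1324} + \frac{-1 + 2 \cdot 23}{1010}\right) - 682 = \left(\left(\frac{1}{2} + 9 \cdot 21\right) \frac{1}{1324} + \left(-1 + 46\right) \frac{1}{1010}\right) - 682 = \left(\left(\frac{1}{2} + 189\right) \frac{1}{1324} + 45 \cdot \frac{1}{1010}\right) - 682 = \left(\frac{379}{2} \cdot \frac{1}{1324} + \frac{9}{202}\right) - 682 = \left(\frac{379}{2648} + \frac{9}{202}\right) - 682 = \frac{50195}{267448} - 682 = - \frac{182349341}{267448}$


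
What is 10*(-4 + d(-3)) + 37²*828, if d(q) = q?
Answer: 1133462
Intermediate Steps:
10*(-4 + d(-3)) + 37²*828 = 10*(-4 - 3) + 37²*828 = 10*(-7) + 1369*828 = -70 + 1133532 = 1133462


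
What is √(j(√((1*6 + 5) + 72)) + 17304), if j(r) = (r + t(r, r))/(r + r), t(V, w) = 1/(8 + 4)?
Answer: √(17166340872 + 498*√83)/996 ≈ 131.55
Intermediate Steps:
t(V, w) = 1/12
j(r) = (1/12 + r)/(2*r) (j(r) = (r + 1/12)/(r + r) = (1/12 + r)/((2*r)) = (1/12 + r)*(1/(2*r)) = (1/12 + r)/(2*r))
√(j(√((1*6 + 5) + 72)) + 17304) = √((1 + 12*√((1*6 + 5) + 72))/(24*(√((1*6 + 5) + 72))) + 17304) = √((1 + 12*√((6 + 5) + 72))/(24*(√((6 + 5) + 72))) + 17304) = √((1 + 12*√(11 + 72))/(24*(√(11 + 72))) + 17304) = √((1 + 12*√83)/(24*(√83)) + 17304) = √((√83/83)*(1 + 12*√83)/24 + 17304) = √(√83*(1 + 12*√83)/1992 + 17304) = √(17304 + √83*(1 + 12*√83)/1992)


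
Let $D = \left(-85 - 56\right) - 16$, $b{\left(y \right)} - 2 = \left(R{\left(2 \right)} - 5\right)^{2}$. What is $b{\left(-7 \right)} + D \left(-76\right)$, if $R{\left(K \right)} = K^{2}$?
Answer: $11935$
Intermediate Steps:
$b{\left(y \right)} = 3$ ($b{\left(y \right)} = 2 + \left(2^{2} - 5\right)^{2} = 2 + \left(4 - 5\right)^{2} = 2 + \left(-1\right)^{2} = 2 + 1 = 3$)
$D = -157$ ($D = -141 - 16 = -157$)
$b{\left(-7 \right)} + D \left(-76\right) = 3 - -11932 = 3 + 11932 = 11935$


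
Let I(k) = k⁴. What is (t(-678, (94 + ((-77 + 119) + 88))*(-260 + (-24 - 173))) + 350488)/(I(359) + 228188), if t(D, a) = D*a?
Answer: 69755992/16610540349 ≈ 0.0041995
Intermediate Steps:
(t(-678, (94 + ((-77 + 119) + 88))*(-260 + (-24 - 173))) + 350488)/(I(359) + 228188) = (-678*(94 + ((-77 + 119) + 88))*(-260 + (-24 - 173)) + 350488)/(359⁴ + 228188) = (-678*(94 + (42 + 88))*(-260 - 197) + 350488)/(16610312161 + 228188) = (-678*(94 + 130)*(-457) + 350488)/16610540349 = (-151872*(-457) + 350488)*(1/16610540349) = (-678*(-102368) + 350488)*(1/16610540349) = (69405504 + 350488)*(1/16610540349) = 69755992*(1/16610540349) = 69755992/16610540349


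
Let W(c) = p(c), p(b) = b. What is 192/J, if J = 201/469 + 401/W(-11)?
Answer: -7392/1387 ≈ -5.3295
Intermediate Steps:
W(c) = c
J = -2774/77 (J = 201/469 + 401/(-11) = 201*(1/469) + 401*(-1/11) = 3/7 - 401/11 = -2774/77 ≈ -36.026)
192/J = 192/(-2774/77) = 192*(-77/2774) = -7392/1387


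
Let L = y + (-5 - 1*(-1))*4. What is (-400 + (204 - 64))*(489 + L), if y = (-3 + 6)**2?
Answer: -125320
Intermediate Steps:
y = 9 (y = 3**2 = 9)
L = -7 (L = 9 + (-5 - 1*(-1))*4 = 9 + (-5 + 1)*4 = 9 - 4*4 = 9 - 16 = -7)
(-400 + (204 - 64))*(489 + L) = (-400 + (204 - 64))*(489 - 7) = (-400 + 140)*482 = -260*482 = -125320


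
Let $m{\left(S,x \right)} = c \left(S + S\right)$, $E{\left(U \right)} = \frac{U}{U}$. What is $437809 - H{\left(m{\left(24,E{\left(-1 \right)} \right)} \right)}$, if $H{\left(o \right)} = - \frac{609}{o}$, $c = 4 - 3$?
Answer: $\frac{7005147}{16} \approx 4.3782 \cdot 10^{5}$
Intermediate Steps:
$c = 1$ ($c = 4 - 3 = 1$)
$E{\left(U \right)} = 1$
$m{\left(S,x \right)} = 2 S$ ($m{\left(S,x \right)} = 1 \left(S + S\right) = 1 \cdot 2 S = 2 S$)
$437809 - H{\left(m{\left(24,E{\left(-1 \right)} \right)} \right)} = 437809 - - \frac{609}{2 \cdot 24} = 437809 - - \frac{609}{48} = 437809 - \left(-609\right) \frac{1}{48} = 437809 - - \frac{203}{16} = 437809 + \frac{203}{16} = \frac{7005147}{16}$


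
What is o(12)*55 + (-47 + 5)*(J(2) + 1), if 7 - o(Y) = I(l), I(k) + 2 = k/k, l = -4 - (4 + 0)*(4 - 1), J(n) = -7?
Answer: 692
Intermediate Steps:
l = -16 (l = -4 - 4*3 = -4 - 1*12 = -4 - 12 = -16)
I(k) = -1 (I(k) = -2 + k/k = -2 + 1 = -1)
o(Y) = 8 (o(Y) = 7 - 1*(-1) = 7 + 1 = 8)
o(12)*55 + (-47 + 5)*(J(2) + 1) = 8*55 + (-47 + 5)*(-7 + 1) = 440 - 42*(-6) = 440 + 252 = 692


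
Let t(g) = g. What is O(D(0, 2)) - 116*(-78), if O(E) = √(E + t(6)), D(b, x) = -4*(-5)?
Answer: 9048 + √26 ≈ 9053.1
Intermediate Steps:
D(b, x) = 20
O(E) = √(6 + E) (O(E) = √(E + 6) = √(6 + E))
O(D(0, 2)) - 116*(-78) = √(6 + 20) - 116*(-78) = √26 + 9048 = 9048 + √26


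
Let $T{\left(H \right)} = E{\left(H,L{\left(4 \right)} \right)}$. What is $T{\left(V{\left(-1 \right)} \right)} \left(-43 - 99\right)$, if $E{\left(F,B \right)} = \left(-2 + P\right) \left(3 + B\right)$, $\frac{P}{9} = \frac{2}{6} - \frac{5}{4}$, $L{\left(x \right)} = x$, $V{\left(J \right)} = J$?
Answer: $\frac{20377}{2} \approx 10189.0$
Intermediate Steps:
$P = - \frac{33}{4}$ ($P = 9 \left(\frac{2}{6} - \frac{5}{4}\right) = 9 \left(2 \cdot \frac{1}{6} - \frac{5}{4}\right) = 9 \left(\frac{1}{3} - \frac{5}{4}\right) = 9 \left(- \frac{11}{12}\right) = - \frac{33}{4} \approx -8.25$)
$E{\left(F,B \right)} = - \frac{123}{4} - \frac{41 B}{4}$ ($E{\left(F,B \right)} = \left(-2 - \frac{33}{4}\right) \left(3 + B\right) = - \frac{41 \left(3 + B\right)}{4} = - \frac{123}{4} - \frac{41 B}{4}$)
$T{\left(H \right)} = - \frac{287}{4}$ ($T{\left(H \right)} = - \frac{123}{4} - 41 = - \frac{287}{4}$)
$T{\left(V{\left(-1 \right)} \right)} \left(-43 - 99\right) = - \frac{287 \left(-43 - 99\right)}{4} = \left(- \frac{287}{4}\right) \left(-142\right) = \frac{20377}{2}$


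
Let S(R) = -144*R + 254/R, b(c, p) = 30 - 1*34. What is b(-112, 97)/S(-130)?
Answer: -260/1216673 ≈ -0.00021370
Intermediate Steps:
b(c, p) = -4 (b(c, p) = 30 - 34 = -4)
b(-112, 97)/S(-130) = -4/(-144*(-130) + 254/(-130)) = -4/(18720 + 254*(-1/130)) = -4/(18720 - 127/65) = -4/1216673/65 = -4*65/1216673 = -260/1216673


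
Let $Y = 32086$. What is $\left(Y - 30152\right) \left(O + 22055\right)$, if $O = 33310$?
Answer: $107075910$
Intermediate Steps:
$\left(Y - 30152\right) \left(O + 22055\right) = \left(32086 - 30152\right) \left(33310 + 22055\right) = 1934 \cdot 55365 = 107075910$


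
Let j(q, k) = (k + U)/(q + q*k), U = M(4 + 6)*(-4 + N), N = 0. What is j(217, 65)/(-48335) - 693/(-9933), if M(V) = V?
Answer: 415352107/5953383282 ≈ 0.069767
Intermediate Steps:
U = -40 (U = (4 + 6)*(-4 + 0) = 10*(-4) = -40)
j(q, k) = (-40 + k)/(q + k*q) (j(q, k) = (k - 40)/(q + q*k) = (-40 + k)/(q + k*q))
j(217, 65)/(-48335) - 693/(-9933) = ((-40 + 65)/(217*(1 + 65)))/(-48335) - 693/(-9933) = ((1/217)*25/66)*(-1/48335) - 693*(-1/9933) = ((1/217)*(1/66)*25)*(-1/48335) + 3/43 = (25/14322)*(-1/48335) + 3/43 = -5/138450774 + 3/43 = 415352107/5953383282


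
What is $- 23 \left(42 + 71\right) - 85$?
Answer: $-2684$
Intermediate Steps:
$- 23 \left(42 + 71\right) - 85 = \left(-23\right) 113 - 85 = -2599 - 85 = -2684$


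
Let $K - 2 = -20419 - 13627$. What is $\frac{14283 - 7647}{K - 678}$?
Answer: $- \frac{1106}{5787} \approx -0.19112$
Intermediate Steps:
$K = -34044$ ($K = 2 - 34046 = -34044$)
$\frac{14283 - 7647}{K - 678} = \frac{14283 - 7647}{-34044 - 678} = \frac{6636}{-34722} = 6636 \left(- \frac{1}{34722}\right) = - \frac{1106}{5787}$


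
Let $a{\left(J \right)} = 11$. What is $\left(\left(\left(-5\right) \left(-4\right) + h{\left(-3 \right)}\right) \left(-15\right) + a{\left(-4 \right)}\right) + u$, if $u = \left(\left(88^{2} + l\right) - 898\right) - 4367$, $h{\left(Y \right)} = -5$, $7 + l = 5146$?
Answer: $7404$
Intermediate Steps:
$l = 5139$ ($l = -7 + 5146 = 5139$)
$u = 7618$ ($u = \left(\left(88^{2} + 5139\right) - 898\right) - 4367 = \left(\left(7744 + 5139\right) - 898\right) - 4367 = \left(12883 - 898\right) - 4367 = 11985 - 4367 = 7618$)
$\left(\left(\left(-5\right) \left(-4\right) + h{\left(-3 \right)}\right) \left(-15\right) + a{\left(-4 \right)}\right) + u = \left(\left(\left(-5\right) \left(-4\right) - 5\right) \left(-15\right) + 11\right) + 7618 = \left(\left(20 - 5\right) \left(-15\right) + 11\right) + 7618 = \left(15 \left(-15\right) + 11\right) + 7618 = \left(-225 + 11\right) + 7618 = -214 + 7618 = 7404$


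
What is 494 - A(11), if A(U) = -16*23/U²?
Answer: 60142/121 ≈ 497.04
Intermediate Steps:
A(U) = -368/U² (A(U) = -16*23/U² = -368/U²)
494 - A(11) = 494 - (-368)/11² = 494 - (-368)/121 = 494 - 1*(-368/121) = 494 + 368/121 = 60142/121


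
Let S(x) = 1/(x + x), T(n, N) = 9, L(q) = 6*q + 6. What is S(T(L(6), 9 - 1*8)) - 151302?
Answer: -2723435/18 ≈ -1.5130e+5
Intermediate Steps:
L(q) = 6 + 6*q
S(x) = 1/(2*x)
S(T(L(6), 9 - 1*8)) - 151302 = (½)/9 - 151302 = (½)*(⅑) - 151302 = 1/18 - 151302 = -2723435/18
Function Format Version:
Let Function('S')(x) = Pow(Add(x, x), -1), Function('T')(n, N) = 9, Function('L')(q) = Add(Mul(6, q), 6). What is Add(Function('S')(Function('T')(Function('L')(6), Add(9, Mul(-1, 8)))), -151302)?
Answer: Rational(-2723435, 18) ≈ -1.5130e+5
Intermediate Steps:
Function('L')(q) = Add(6, Mul(6, q))
Function('S')(x) = Mul(Rational(1, 2), Pow(x, -1)) (Function('S')(x) = Pow(Mul(2, x), -1) = Mul(Rational(1, 2), Pow(x, -1)))
Add(Function('S')(Function('T')(Function('L')(6), Add(9, Mul(-1, 8)))), -151302) = Add(Mul(Rational(1, 2), Pow(9, -1)), -151302) = Add(Mul(Rational(1, 2), Rational(1, 9)), -151302) = Add(Rational(1, 18), -151302) = Rational(-2723435, 18)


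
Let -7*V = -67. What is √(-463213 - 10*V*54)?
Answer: I*√22950697/7 ≈ 684.38*I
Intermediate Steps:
V = 67/7 (V = -⅐*(-67) = 67/7 ≈ 9.5714)
√(-463213 - 10*V*54) = √(-463213 - 10*67/7*54) = √(-463213 - 670/7*54) = √(-463213 - 36180/7) = √(-3278671/7) = I*√22950697/7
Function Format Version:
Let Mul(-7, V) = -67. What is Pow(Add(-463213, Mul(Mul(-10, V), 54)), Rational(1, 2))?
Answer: Mul(Rational(1, 7), I, Pow(22950697, Rational(1, 2))) ≈ Mul(684.38, I)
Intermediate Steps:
V = Rational(67, 7) (V = Mul(Rational(-1, 7), -67) = Rational(67, 7) ≈ 9.5714)
Pow(Add(-463213, Mul(Mul(-10, V), 54)), Rational(1, 2)) = Pow(Add(-463213, Mul(Mul(-10, Rational(67, 7)), 54)), Rational(1, 2)) = Pow(Add(-463213, Mul(Rational(-670, 7), 54)), Rational(1, 2)) = Pow(Add(-463213, Rational(-36180, 7)), Rational(1, 2)) = Pow(Rational(-3278671, 7), Rational(1, 2)) = Mul(Rational(1, 7), I, Pow(22950697, Rational(1, 2)))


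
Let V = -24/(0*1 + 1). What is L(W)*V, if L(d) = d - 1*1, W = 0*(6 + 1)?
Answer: 24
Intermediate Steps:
W = 0 (W = 0*7 = 0)
L(d) = -1 + d (L(d) = d - 1 = -1 + d)
V = -24 (V = -24/(0 + 1) = -24/1 = -24*1 = -24)
L(W)*V = (-1 + 0)*(-24) = -1*(-24) = 24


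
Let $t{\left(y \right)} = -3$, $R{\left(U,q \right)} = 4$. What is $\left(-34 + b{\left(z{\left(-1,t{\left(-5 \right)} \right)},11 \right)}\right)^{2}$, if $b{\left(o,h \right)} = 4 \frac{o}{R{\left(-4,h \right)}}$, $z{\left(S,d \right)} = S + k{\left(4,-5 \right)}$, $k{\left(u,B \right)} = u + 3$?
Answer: $784$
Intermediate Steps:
$k{\left(u,B \right)} = 3 + u$
$z{\left(S,d \right)} = 7 + S$ ($z{\left(S,d \right)} = S + \left(3 + 4\right) = S + 7 = 7 + S$)
$b{\left(o,h \right)} = o$ ($b{\left(o,h \right)} = 4 \frac{o}{4} = o$)
$\left(-34 + b{\left(z{\left(-1,t{\left(-5 \right)} \right)},11 \right)}\right)^{2} = \left(-34 + \left(7 - 1\right)\right)^{2} = \left(-34 + 6\right)^{2} = \left(-28\right)^{2} = 784$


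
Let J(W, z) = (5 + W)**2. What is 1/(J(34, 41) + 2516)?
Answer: 1/4037 ≈ 0.00024771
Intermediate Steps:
1/(J(34, 41) + 2516) = 1/((5 + 34)**2 + 2516) = 1/(39**2 + 2516) = 1/(1521 + 2516) = 1/4037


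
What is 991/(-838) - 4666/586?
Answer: -2245417/245534 ≈ -9.1450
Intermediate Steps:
991/(-838) - 4666/586 = 991*(-1/838) - 4666*1/586 = -991/838 - 2333/293 = -2245417/245534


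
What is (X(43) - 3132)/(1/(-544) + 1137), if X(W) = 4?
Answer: -1701632/618527 ≈ -2.7511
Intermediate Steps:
(X(43) - 3132)/(1/(-544) + 1137) = (4 - 3132)/(1/(-544) + 1137) = -3128/(-1/544 + 1137) = -3128/618527/544 = -3128*544/618527 = -1701632/618527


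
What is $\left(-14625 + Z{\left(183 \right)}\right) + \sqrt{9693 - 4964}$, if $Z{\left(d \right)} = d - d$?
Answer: $-14625 + \sqrt{4729} \approx -14556.0$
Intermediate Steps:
$Z{\left(d \right)} = 0$
$\left(-14625 + Z{\left(183 \right)}\right) + \sqrt{9693 - 4964} = \left(-14625 + 0\right) + \sqrt{9693 - 4964} = -14625 + \sqrt{4729}$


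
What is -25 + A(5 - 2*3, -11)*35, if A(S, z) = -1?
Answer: -60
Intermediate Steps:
-25 + A(5 - 2*3, -11)*35 = -25 - 1*35 = -25 - 35 = -60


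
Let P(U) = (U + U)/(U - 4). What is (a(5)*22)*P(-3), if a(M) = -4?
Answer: -528/7 ≈ -75.429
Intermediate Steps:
P(U) = 2*U/(-4 + U) (P(U) = (2*U)/(-4 + U) = 2*U/(-4 + U))
(a(5)*22)*P(-3) = (-4*22)*(2*(-3)/(-4 - 3)) = -176*(-3)/(-7) = -176*(-3)*(-1)/7 = -88*6/7 = -528/7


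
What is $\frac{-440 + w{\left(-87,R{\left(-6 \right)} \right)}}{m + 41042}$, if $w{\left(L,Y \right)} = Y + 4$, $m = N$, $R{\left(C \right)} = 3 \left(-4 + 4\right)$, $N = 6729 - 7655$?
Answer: $- \frac{109}{10029} \approx -0.010868$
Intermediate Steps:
$N = -926$
$R{\left(C \right)} = 0$ ($R{\left(C \right)} = 3 \cdot 0 = 0$)
$m = -926$
$w{\left(L,Y \right)} = 4 + Y$
$\frac{-440 + w{\left(-87,R{\left(-6 \right)} \right)}}{m + 41042} = \frac{-440 + \left(4 + 0\right)}{-926 + 41042} = \frac{-440 + 4}{40116} = \left(-436\right) \frac{1}{40116} = - \frac{109}{10029}$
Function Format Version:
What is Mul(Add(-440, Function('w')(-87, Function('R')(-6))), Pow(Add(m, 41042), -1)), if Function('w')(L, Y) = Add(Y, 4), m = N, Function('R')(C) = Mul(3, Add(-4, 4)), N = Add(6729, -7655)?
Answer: Rational(-109, 10029) ≈ -0.010868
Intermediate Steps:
N = -926
Function('R')(C) = 0 (Function('R')(C) = Mul(3, 0) = 0)
m = -926
Function('w')(L, Y) = Add(4, Y)
Mul(Add(-440, Function('w')(-87, Function('R')(-6))), Pow(Add(m, 41042), -1)) = Mul(Add(-440, Add(4, 0)), Pow(Add(-926, 41042), -1)) = Mul(Add(-440, 4), Pow(40116, -1)) = Mul(-436, Rational(1, 40116)) = Rational(-109, 10029)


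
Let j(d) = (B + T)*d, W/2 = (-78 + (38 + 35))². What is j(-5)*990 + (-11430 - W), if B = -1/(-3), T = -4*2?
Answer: 26470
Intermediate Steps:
W = 50 (W = 2*(-78 + (38 + 35))² = 2*(-78 + 73)² = 2*(-5)² = 2*25 = 50)
T = -8
B = ⅓ (B = -1*(-⅓) = ⅓ ≈ 0.33333)
j(d) = -23*d/3 (j(d) = (⅓ - 8)*d = -23*d/3)
j(-5)*990 + (-11430 - W) = -23/3*(-5)*990 + (-11430 - 1*50) = (115/3)*990 + (-11430 - 50) = 37950 - 11480 = 26470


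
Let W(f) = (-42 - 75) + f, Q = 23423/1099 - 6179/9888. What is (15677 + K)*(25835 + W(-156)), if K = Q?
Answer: 2180251937674387/5433456 ≈ 4.0126e+8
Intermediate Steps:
Q = 224815903/10866912 (Q = 23423*(1/1099) - 6179*1/9888 = 23423/1099 - 6179/9888 = 224815903/10866912 ≈ 20.688)
K = 224815903/10866912 ≈ 20.688
W(f) = -117 + f
(15677 + K)*(25835 + W(-156)) = (15677 + 224815903/10866912)*(25835 + (-117 - 156)) = 170585395327*(25835 - 273)/10866912 = (170585395327/10866912)*25562 = 2180251937674387/5433456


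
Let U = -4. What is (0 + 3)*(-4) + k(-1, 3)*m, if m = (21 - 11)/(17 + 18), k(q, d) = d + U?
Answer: -86/7 ≈ -12.286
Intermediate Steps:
k(q, d) = -4 + d (k(q, d) = d - 4 = -4 + d)
m = 2/7 (m = 10/35 = 10*(1/35) = 2/7 ≈ 0.28571)
(0 + 3)*(-4) + k(-1, 3)*m = (0 + 3)*(-4) + (-4 + 3)*(2/7) = 3*(-4) - 1*2/7 = -12 - 2/7 = -86/7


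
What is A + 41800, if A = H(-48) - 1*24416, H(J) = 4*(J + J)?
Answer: 17000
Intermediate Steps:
H(J) = 8*J (H(J) = 4*(2*J) = 8*J)
A = -24800 (A = 8*(-48) - 1*24416 = -384 - 24416 = -24800)
A + 41800 = -24800 + 41800 = 17000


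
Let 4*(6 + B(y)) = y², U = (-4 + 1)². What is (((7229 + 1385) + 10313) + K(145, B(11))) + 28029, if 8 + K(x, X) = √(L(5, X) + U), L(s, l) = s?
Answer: 46948 + √14 ≈ 46952.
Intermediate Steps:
U = 9 (U = (-3)² = 9)
B(y) = -6 + y²/4
K(x, X) = -8 + √14 (K(x, X) = -8 + √(5 + 9) = -8 + √14)
(((7229 + 1385) + 10313) + K(145, B(11))) + 28029 = (((7229 + 1385) + 10313) + (-8 + √14)) + 28029 = ((8614 + 10313) + (-8 + √14)) + 28029 = (18927 + (-8 + √14)) + 28029 = (18919 + √14) + 28029 = 46948 + √14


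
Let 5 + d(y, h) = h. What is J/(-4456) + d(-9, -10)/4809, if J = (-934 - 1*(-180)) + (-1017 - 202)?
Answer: 3140439/7142968 ≈ 0.43965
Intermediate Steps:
d(y, h) = -5 + h
J = -1973 (J = (-934 + 180) - 1219 = -754 - 1219 = -1973)
J/(-4456) + d(-9, -10)/4809 = -1973/(-4456) + (-5 - 10)/4809 = -1973*(-1/4456) - 15*1/4809 = 1973/4456 - 5/1603 = 3140439/7142968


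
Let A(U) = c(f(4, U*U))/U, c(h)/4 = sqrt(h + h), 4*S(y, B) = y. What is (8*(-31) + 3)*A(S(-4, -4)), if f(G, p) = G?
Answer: 1960*sqrt(2) ≈ 2771.9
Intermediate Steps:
S(y, B) = y/4
c(h) = 4*sqrt(2)*sqrt(h) (c(h) = 4*sqrt(h + h) = 4*sqrt(2*h) = 4*(sqrt(2)*sqrt(h)) = 4*sqrt(2)*sqrt(h))
A(U) = 8*sqrt(2)/U (A(U) = (4*sqrt(2)*sqrt(4))/U = (4*sqrt(2)*2)/U = (8*sqrt(2))/U = 8*sqrt(2)/U)
(8*(-31) + 3)*A(S(-4, -4)) = (8*(-31) + 3)*(8*sqrt(2)/(((1/4)*(-4)))) = (-248 + 3)*(8*sqrt(2)/(-1)) = -1960*sqrt(2)*(-1) = -(-1960)*sqrt(2) = 1960*sqrt(2)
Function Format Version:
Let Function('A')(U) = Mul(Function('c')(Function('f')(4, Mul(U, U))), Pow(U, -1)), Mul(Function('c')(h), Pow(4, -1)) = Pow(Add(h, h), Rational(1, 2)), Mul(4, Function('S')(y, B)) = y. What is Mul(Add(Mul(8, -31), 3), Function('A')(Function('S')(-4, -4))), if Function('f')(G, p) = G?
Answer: Mul(1960, Pow(2, Rational(1, 2))) ≈ 2771.9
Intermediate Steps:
Function('S')(y, B) = Mul(Rational(1, 4), y)
Function('c')(h) = Mul(4, Pow(2, Rational(1, 2)), Pow(h, Rational(1, 2))) (Function('c')(h) = Mul(4, Pow(Add(h, h), Rational(1, 2))) = Mul(4, Pow(Mul(2, h), Rational(1, 2))) = Mul(4, Mul(Pow(2, Rational(1, 2)), Pow(h, Rational(1, 2)))) = Mul(4, Pow(2, Rational(1, 2)), Pow(h, Rational(1, 2))))
Function('A')(U) = Mul(8, Pow(2, Rational(1, 2)), Pow(U, -1)) (Function('A')(U) = Mul(Mul(4, Pow(2, Rational(1, 2)), Pow(4, Rational(1, 2))), Pow(U, -1)) = Mul(Mul(4, Pow(2, Rational(1, 2)), 2), Pow(U, -1)) = Mul(Mul(8, Pow(2, Rational(1, 2))), Pow(U, -1)) = Mul(8, Pow(2, Rational(1, 2)), Pow(U, -1)))
Mul(Add(Mul(8, -31), 3), Function('A')(Function('S')(-4, -4))) = Mul(Add(Mul(8, -31), 3), Mul(8, Pow(2, Rational(1, 2)), Pow(Mul(Rational(1, 4), -4), -1))) = Mul(Add(-248, 3), Mul(8, Pow(2, Rational(1, 2)), Pow(-1, -1))) = Mul(-245, Mul(8, Pow(2, Rational(1, 2)), -1)) = Mul(-245, Mul(-8, Pow(2, Rational(1, 2)))) = Mul(1960, Pow(2, Rational(1, 2)))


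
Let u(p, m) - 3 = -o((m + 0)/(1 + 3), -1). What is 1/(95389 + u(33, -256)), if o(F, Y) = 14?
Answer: 1/95378 ≈ 1.0485e-5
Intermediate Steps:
u(p, m) = -11 (u(p, m) = 3 - 1*14 = 3 - 14 = -11)
1/(95389 + u(33, -256)) = 1/(95389 - 11) = 1/95378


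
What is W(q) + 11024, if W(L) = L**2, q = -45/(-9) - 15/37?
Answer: 15120756/1369 ≈ 11045.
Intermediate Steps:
q = 170/37 (q = -45*(-1/9) - 15*1/37 = 5 - 15/37 = 170/37 ≈ 4.5946)
W(q) + 11024 = (170/37)**2 + 11024 = 28900/1369 + 11024 = 15120756/1369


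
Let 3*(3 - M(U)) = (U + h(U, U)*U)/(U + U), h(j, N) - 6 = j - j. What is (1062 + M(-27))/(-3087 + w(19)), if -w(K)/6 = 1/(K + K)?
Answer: -9329/27072 ≈ -0.34460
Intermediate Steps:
h(j, N) = 6 (h(j, N) = 6 + (j - j) = 6 + 0 = 6)
M(U) = 11/6 (M(U) = 3 - (U + 6*U)/(3*(U + U)) = 3 - 7*U/(3*(2*U)) = 3 - 7*U*1/(2*U)/3 = 3 - 1/3*7/2 = 3 - 7/6 = 11/6)
w(K) = -3/K (w(K) = -6/(K + K) = -6*1/(2*K) = -3/K)
(1062 + M(-27))/(-3087 + w(19)) = (1062 + 11/6)/(-3087 - 3/19) = 6383/(6*(-3087 - 3*1/19)) = 6383/(6*(-3087 - 3/19)) = 6383/(6*(-58656/19)) = (6383/6)*(-19/58656) = -9329/27072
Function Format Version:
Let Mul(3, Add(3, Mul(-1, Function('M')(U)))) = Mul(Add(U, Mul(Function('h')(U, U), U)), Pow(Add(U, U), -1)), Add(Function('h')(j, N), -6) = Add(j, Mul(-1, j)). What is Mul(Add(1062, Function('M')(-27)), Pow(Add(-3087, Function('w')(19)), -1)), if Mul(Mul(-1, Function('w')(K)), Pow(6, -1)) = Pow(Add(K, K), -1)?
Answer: Rational(-9329, 27072) ≈ -0.34460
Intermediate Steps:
Function('h')(j, N) = 6 (Function('h')(j, N) = Add(6, Add(j, Mul(-1, j))) = Add(6, 0) = 6)
Function('M')(U) = Rational(11, 6) (Function('M')(U) = Add(3, Mul(Rational(-1, 3), Mul(Add(U, Mul(6, U)), Pow(Add(U, U), -1)))) = Add(3, Mul(Rational(-1, 3), Mul(Mul(7, U), Pow(Mul(2, U), -1)))) = Add(3, Mul(Rational(-1, 3), Mul(Mul(7, U), Mul(Rational(1, 2), Pow(U, -1))))) = Add(3, Mul(Rational(-1, 3), Rational(7, 2))) = Add(3, Rational(-7, 6)) = Rational(11, 6))
Function('w')(K) = Mul(-3, Pow(K, -1)) (Function('w')(K) = Mul(-6, Pow(Add(K, K), -1)) = Mul(-6, Pow(Mul(2, K), -1)) = Mul(-6, Mul(Rational(1, 2), Pow(K, -1))) = Mul(-3, Pow(K, -1)))
Mul(Add(1062, Function('M')(-27)), Pow(Add(-3087, Function('w')(19)), -1)) = Mul(Add(1062, Rational(11, 6)), Pow(Add(-3087, Mul(-3, Pow(19, -1))), -1)) = Mul(Rational(6383, 6), Pow(Add(-3087, Mul(-3, Rational(1, 19))), -1)) = Mul(Rational(6383, 6), Pow(Add(-3087, Rational(-3, 19)), -1)) = Mul(Rational(6383, 6), Pow(Rational(-58656, 19), -1)) = Mul(Rational(6383, 6), Rational(-19, 58656)) = Rational(-9329, 27072)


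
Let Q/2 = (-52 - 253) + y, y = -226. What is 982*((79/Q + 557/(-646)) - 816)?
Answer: -137593175500/171513 ≈ -8.0223e+5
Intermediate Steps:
Q = -1062 (Q = 2*((-52 - 253) - 226) = 2*(-305 - 226) = 2*(-531) = -1062)
982*((79/Q + 557/(-646)) - 816) = 982*((79/(-1062) + 557/(-646)) - 816) = 982*((79*(-1/1062) + 557*(-1/646)) - 816) = 982*((-79/1062 - 557/646) - 816) = 982*(-160642/171513 - 816) = 982*(-140115250/171513) = -137593175500/171513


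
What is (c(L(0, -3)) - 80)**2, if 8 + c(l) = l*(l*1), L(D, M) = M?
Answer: 6241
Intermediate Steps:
c(l) = -8 + l**2 (c(l) = -8 + l*(l*1) = -8 + l*l = -8 + l**2)
(c(L(0, -3)) - 80)**2 = ((-8 + (-3)**2) - 80)**2 = ((-8 + 9) - 80)**2 = (1 - 80)**2 = (-79)**2 = 6241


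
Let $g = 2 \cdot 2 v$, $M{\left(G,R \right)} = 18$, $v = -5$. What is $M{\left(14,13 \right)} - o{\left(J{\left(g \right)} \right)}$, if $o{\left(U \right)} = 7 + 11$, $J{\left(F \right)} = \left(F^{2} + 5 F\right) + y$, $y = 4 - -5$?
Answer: $0$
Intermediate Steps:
$y = 9$ ($y = 4 + 5 = 9$)
$g = -20$ ($g = 2 \cdot 2 \left(-5\right) = 4 \left(-5\right) = -20$)
$J{\left(F \right)} = 9 + F^{2} + 5 F$ ($J{\left(F \right)} = \left(F^{2} + 5 F\right) + 9 = 9 + F^{2} + 5 F$)
$o{\left(U \right)} = 18$
$M{\left(14,13 \right)} - o{\left(J{\left(g \right)} \right)} = 18 - 18 = 0$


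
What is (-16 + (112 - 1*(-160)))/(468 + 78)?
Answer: 128/273 ≈ 0.46886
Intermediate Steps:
(-16 + (112 - 1*(-160)))/(468 + 78) = (-16 + (112 + 160))/546 = (-16 + 272)*(1/546) = 256*(1/546) = 128/273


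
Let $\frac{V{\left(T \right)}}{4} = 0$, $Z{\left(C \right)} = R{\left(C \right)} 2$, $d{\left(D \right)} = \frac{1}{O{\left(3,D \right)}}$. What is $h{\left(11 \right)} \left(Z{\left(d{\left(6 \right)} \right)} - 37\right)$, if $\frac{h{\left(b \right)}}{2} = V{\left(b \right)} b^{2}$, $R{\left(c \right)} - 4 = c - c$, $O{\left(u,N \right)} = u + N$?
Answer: $0$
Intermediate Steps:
$O{\left(u,N \right)} = N + u$
$R{\left(c \right)} = 4$ ($R{\left(c \right)} = 4 + \left(c - c\right) = 4 + 0 = 4$)
$d{\left(D \right)} = \frac{1}{3 + D}$ ($d{\left(D \right)} = \frac{1}{D + 3} = \frac{1}{3 + D}$)
$Z{\left(C \right)} = 8$ ($Z{\left(C \right)} = 4 \cdot 2 = 8$)
$V{\left(T \right)} = 0$ ($V{\left(T \right)} = 4 \cdot 0 = 0$)
$h{\left(b \right)} = 0$ ($h{\left(b \right)} = 2 \cdot 0 b^{2} = 2 \cdot 0 = 0$)
$h{\left(11 \right)} \left(Z{\left(d{\left(6 \right)} \right)} - 37\right) = 0 \left(8 - 37\right) = 0 \left(-29\right) = 0$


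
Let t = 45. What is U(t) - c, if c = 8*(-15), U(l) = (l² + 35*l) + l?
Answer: 3765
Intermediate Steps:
U(l) = l² + 36*l
c = -120
U(t) - c = 45*(36 + 45) - 1*(-120) = 45*81 + 120 = 3645 + 120 = 3765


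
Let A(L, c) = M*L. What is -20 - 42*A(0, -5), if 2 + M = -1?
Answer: -20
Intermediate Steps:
M = -3 (M = -2 - 1 = -3)
A(L, c) = -3*L
-20 - 42*A(0, -5) = -20 - (-126)*0 = -20 - 42*0 = -20 + 0 = -20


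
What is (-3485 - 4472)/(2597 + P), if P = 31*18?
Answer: -7957/3155 ≈ -2.5220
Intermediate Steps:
P = 558
(-3485 - 4472)/(2597 + P) = (-3485 - 4472)/(2597 + 558) = -7957/3155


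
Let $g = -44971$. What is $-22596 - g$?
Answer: $22375$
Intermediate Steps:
$-22596 - g = -22596 - -44971 = -22596 + 44971 = 22375$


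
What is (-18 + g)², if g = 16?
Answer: 4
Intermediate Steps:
(-18 + g)² = (-18 + 16)² = (-2)² = 4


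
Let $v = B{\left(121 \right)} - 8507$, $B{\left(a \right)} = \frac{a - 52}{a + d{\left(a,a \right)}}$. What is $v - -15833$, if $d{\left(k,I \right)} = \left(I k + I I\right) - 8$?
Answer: $\frac{215347839}{29395} \approx 7326.0$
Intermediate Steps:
$d{\left(k,I \right)} = -8 + I^{2} + I k$ ($d{\left(k,I \right)} = \left(I k + I^{2}\right) - 8 = \left(I^{2} + I k\right) - 8 = -8 + I^{2} + I k$)
$B{\left(a \right)} = \frac{-52 + a}{-8 + a + 2 a^{2}}$ ($B{\left(a \right)} = \frac{a - 52}{a + \left(-8 + a^{2} + a a\right)} = \frac{-52 + a}{a + \left(-8 + a^{2} + a^{2}\right)} = \frac{-52 + a}{a + \left(-8 + 2 a^{2}\right)} = \frac{-52 + a}{-8 + a + 2 a^{2}}$)
$v = - \frac{250063196}{29395}$ ($v = \frac{-52 + 121}{-8 + 121 + 2 \cdot 121^{2}} - 8507 = \frac{1}{-8 + 121 + 2 \cdot 14641} \cdot 69 - 8507 = \frac{1}{-8 + 121 + 29282} \cdot 69 - 8507 = \frac{1}{29395} \cdot 69 - 8507 = \frac{69}{29395} - 8507 = - \frac{250063196}{29395} \approx -8507.0$)
$v - -15833 = - \frac{250063196}{29395} - -15833 = - \frac{250063196}{29395} + 15833 = \frac{215347839}{29395}$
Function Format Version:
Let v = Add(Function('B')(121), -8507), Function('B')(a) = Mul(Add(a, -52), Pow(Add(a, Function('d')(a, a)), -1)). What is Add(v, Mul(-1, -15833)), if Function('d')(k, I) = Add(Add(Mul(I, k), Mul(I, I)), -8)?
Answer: Rational(215347839, 29395) ≈ 7326.0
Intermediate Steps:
Function('d')(k, I) = Add(-8, Pow(I, 2), Mul(I, k)) (Function('d')(k, I) = Add(Add(Mul(I, k), Pow(I, 2)), -8) = Add(Add(Pow(I, 2), Mul(I, k)), -8) = Add(-8, Pow(I, 2), Mul(I, k)))
Function('B')(a) = Mul(Pow(Add(-8, a, Mul(2, Pow(a, 2))), -1), Add(-52, a)) (Function('B')(a) = Mul(Add(a, -52), Pow(Add(a, Add(-8, Pow(a, 2), Mul(a, a))), -1)) = Mul(Add(-52, a), Pow(Add(a, Add(-8, Pow(a, 2), Pow(a, 2))), -1)) = Mul(Add(-52, a), Pow(Add(a, Add(-8, Mul(2, Pow(a, 2)))), -1)) = Mul(Add(-52, a), Pow(Add(-8, a, Mul(2, Pow(a, 2))), -1)) = Mul(Pow(Add(-8, a, Mul(2, Pow(a, 2))), -1), Add(-52, a)))
v = Rational(-250063196, 29395) (v = Add(Mul(Pow(Add(-8, 121, Mul(2, Pow(121, 2))), -1), Add(-52, 121)), -8507) = Add(Mul(Pow(Add(-8, 121, Mul(2, 14641)), -1), 69), -8507) = Add(Mul(Pow(Add(-8, 121, 29282), -1), 69), -8507) = Add(Mul(Pow(29395, -1), 69), -8507) = Add(Mul(Rational(1, 29395), 69), -8507) = Add(Rational(69, 29395), -8507) = Rational(-250063196, 29395) ≈ -8507.0)
Add(v, Mul(-1, -15833)) = Add(Rational(-250063196, 29395), Mul(-1, -15833)) = Add(Rational(-250063196, 29395), 15833) = Rational(215347839, 29395)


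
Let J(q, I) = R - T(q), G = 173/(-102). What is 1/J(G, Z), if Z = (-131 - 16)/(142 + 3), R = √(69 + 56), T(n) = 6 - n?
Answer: 16014/136855 + 10404*√5/136855 ≈ 0.28700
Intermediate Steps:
R = 5*√5 (R = √125 = 5*√5 ≈ 11.180)
Z = -147/145 ≈ -1.0138
G = -173/102 (G = 173*(-1/102) = -173/102 ≈ -1.6961)
J(q, I) = -6 + q + 5*√5 (J(q, I) = 5*√5 - (6 - q) = 5*√5 + (-6 + q) = -6 + q + 5*√5)
1/J(G, Z) = 1/(-6 - 173/102 + 5*√5) = 1/(-785/102 + 5*√5)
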